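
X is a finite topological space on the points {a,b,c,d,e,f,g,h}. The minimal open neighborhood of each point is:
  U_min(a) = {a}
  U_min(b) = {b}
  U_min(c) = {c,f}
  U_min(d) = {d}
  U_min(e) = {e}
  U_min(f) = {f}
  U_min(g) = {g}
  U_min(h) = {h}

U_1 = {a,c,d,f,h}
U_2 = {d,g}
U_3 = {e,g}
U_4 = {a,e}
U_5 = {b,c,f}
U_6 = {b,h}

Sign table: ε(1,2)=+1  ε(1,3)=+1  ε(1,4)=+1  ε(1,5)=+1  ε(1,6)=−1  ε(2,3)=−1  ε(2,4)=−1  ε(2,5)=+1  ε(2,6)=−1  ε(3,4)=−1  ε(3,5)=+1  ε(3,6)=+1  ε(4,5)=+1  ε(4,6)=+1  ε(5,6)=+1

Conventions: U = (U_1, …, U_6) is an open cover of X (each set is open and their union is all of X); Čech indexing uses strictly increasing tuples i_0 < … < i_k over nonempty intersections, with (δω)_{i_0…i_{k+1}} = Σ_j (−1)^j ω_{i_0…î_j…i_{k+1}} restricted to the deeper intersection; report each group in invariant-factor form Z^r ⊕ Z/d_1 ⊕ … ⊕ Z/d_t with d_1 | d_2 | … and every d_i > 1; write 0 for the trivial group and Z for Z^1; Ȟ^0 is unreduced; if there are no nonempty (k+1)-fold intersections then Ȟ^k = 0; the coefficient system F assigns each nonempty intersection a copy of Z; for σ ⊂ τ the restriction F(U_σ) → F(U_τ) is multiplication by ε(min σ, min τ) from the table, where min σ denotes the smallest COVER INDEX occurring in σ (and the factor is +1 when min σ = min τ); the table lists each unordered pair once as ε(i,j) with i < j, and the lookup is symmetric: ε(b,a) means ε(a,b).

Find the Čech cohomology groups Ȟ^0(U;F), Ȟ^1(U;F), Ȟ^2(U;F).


Ȟ^0(U;F) ≅ 0; Ȟ^1(U;F) ≅ Z ⊕ Z/2; Ȟ^2(U;F) ≅ 0

cover nerve:
  U12={d} U14={a} U15={c,f} U16={h} U23={g} U34={e} U56={b}
C dims 6,7; δ0: rk 6, SNF 1^5·2
Ȟ^0: (6−6)−0=0 ⇒ 0
Ȟ^1: (7−0)−6=1 plus torsion [2] ⇒ Z ⊕ Z/2
Ȟ^2: (0−0)−0=0 ⇒ 0


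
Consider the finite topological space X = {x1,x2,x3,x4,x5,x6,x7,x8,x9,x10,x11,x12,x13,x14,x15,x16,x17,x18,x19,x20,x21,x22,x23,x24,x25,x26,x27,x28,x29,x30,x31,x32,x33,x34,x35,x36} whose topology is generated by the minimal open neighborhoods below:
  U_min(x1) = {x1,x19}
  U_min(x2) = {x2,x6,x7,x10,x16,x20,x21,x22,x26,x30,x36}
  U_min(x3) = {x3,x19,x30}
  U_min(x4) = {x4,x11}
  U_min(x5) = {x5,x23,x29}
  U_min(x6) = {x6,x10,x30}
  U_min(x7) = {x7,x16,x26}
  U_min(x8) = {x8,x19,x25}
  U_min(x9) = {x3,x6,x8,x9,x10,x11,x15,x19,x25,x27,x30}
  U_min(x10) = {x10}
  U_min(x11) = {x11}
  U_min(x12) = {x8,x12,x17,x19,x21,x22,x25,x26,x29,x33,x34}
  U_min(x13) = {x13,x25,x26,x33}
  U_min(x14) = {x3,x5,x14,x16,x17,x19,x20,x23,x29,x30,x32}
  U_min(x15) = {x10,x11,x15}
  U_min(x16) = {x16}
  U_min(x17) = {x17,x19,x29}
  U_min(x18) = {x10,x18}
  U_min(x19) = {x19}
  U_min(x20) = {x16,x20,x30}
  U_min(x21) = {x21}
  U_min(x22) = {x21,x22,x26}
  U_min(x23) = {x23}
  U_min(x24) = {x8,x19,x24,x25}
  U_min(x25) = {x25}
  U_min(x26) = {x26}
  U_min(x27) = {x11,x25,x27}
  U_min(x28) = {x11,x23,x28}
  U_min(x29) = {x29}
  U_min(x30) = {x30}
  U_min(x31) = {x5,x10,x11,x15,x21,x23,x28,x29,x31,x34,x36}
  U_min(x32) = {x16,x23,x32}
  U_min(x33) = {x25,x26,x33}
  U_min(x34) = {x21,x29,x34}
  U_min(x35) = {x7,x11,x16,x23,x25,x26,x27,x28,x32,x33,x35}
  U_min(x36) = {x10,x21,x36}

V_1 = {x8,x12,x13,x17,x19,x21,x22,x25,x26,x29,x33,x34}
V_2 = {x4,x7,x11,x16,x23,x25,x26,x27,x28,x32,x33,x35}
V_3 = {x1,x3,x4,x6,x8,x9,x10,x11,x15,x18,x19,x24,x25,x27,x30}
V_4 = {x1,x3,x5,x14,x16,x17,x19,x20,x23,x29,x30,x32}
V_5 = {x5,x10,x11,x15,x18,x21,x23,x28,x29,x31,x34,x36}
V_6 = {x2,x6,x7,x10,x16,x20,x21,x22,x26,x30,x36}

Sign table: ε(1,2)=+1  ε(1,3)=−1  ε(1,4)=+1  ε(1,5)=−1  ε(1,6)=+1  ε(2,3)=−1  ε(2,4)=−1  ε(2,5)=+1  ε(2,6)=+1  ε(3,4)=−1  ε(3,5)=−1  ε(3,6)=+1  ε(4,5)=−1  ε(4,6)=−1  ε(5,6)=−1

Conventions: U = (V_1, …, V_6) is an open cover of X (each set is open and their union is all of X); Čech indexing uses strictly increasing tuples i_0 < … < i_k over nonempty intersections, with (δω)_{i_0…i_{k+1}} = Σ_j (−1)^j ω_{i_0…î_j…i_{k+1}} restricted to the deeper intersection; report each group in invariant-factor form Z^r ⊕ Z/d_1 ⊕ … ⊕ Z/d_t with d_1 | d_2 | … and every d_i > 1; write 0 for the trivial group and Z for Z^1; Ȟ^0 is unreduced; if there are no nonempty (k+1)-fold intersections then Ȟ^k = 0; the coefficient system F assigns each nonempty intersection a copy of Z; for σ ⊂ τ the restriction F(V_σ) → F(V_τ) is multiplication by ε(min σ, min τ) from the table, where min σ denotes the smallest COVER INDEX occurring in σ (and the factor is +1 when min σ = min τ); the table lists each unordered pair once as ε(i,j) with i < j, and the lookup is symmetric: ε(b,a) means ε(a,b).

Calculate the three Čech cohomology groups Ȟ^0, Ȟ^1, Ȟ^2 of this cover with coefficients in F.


Ȟ^0(U;F) ≅ 0,  Ȟ^1(U;F) ≅ Z/2,  Ȟ^2(U;F) ≅ Z

nerve of the cover:
  V12={x25,x26,x33} V13={x8,x19,x25} V14={x17,x19,x29} V15={x21,x29,x34} V16={x21,x22,x26} V23={x4,x11,x25,x27} V24={x16,x23,x32} V25={x11,x23,x28} V26={x7,x16,x26} V34={x1,x3,x19,x30} V35={x10,x11,x15,x18} V36={x6,x10,x30} V45={x5,x23,x29} V46={x16,x20,x30} V56={x10,x21,x36}
  V123={x25} V126={x26} V134={x19} V145={x29} V156={x21} V235={x11} V245={x23} V246={x16} V346={x30} V356={x10}
C dims 6,15,10; δ0: rk 6, SNF 1^5·2; δ1: rk 9, SNF 1^9
Ȟ^0 = (6 − 6) − 0 = 0, so Ȟ^0 ≅ 0
Ȟ^1 = (15 − 9) − 6 = 0 plus torsion [2], so Ȟ^1 ≅ Z/2
Ȟ^2 = (10 − 0) − 9 = 1, so Ȟ^2 ≅ Z


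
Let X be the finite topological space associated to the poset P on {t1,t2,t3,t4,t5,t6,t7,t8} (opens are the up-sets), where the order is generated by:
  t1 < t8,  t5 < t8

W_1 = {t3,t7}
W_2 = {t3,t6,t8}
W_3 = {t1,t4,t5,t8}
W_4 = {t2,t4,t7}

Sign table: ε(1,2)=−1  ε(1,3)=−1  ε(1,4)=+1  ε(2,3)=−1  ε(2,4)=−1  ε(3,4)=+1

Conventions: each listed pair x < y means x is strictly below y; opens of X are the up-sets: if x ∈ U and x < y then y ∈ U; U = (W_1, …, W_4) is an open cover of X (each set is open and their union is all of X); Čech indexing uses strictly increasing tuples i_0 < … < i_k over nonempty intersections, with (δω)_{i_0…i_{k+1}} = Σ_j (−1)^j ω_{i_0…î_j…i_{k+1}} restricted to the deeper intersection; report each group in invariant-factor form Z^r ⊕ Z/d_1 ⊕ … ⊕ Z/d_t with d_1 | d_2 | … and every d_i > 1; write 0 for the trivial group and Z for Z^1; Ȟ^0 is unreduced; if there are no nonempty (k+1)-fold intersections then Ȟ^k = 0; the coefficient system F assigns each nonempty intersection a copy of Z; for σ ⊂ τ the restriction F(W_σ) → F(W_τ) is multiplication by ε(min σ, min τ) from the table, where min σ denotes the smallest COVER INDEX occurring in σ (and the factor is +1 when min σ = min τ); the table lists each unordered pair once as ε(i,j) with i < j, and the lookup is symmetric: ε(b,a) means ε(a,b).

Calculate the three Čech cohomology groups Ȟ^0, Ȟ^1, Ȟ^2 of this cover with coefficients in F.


Ȟ^0 = Z, Ȟ^1 = Z, Ȟ^2 = 0

intersection data:
  W12={t3} W14={t7} W23={t8} W34={t4}
C dims 4,4; δ0: rk 3, SNF 1^3
Ȟ^0 = (4 − 3) − 0 = 1, so Ȟ^0 ≅ Z
Ȟ^1 = (4 − 0) − 3 = 1, so Ȟ^1 ≅ Z
Ȟ^2 = (0 − 0) − 0 = 0, so Ȟ^2 ≅ 0


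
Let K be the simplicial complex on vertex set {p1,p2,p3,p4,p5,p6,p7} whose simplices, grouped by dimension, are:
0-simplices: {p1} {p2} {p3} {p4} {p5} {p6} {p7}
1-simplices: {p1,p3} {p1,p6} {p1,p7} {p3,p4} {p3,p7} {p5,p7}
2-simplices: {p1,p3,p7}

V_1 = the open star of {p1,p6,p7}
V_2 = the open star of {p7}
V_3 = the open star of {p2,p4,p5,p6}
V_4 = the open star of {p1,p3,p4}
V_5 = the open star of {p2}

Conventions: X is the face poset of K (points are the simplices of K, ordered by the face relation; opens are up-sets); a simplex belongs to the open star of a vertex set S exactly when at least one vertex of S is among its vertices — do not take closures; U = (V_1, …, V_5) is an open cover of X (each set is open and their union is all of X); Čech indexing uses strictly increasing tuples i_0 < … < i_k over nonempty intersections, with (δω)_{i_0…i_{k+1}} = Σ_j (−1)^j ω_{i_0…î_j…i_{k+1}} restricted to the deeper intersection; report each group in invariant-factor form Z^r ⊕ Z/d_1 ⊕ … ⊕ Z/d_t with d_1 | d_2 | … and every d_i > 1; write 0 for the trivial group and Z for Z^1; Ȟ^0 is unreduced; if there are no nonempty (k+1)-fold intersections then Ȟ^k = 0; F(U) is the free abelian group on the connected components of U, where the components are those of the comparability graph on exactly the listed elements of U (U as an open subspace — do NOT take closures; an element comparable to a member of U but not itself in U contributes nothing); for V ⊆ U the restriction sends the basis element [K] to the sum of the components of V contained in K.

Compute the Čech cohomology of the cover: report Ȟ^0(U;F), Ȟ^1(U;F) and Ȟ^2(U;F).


Ȟ^0(U;F) ≅ Z^2,  Ȟ^1(U;F) ≅ 0,  Ȟ^2(U;F) ≅ 0

intersection data:
  V1={{p1},{p6},{p7},{p1,p3},{p1,p6},{p1,p7},{p3,p7},{p5,p7},{p1,p3,p7}} V2={{p7},{p1,p7},{p3,p7},{p5,p7},{p1,p3,p7}} V3={{p2},{p4},{p5},{p6},{p1,p6},{p3,p4},{p5,p7}} V4={{p1},{p3},{p4},{p1,p3},{p1,p6},{p1,p7},{p3,p4},{p3,p7},{p1,p3,p7}} V5={{p2}}
  V12={{p7},{p1,p7},{p3,p7},{p5,p7},{p1,p3,p7}} V13={{p6},{p1,p6},{p5,p7}} V14={{p1},{p1,p3},{p1,p6},{p1,p7},{p3,p7},{p1,p3,p7}} V23={{p5,p7}} V24={{p1,p7},{p3,p7},{p1,p3,p7}} V34={{p4},{p1,p6},{p3,p4}} V35={{p2}}
  V123={{p5,p7}} V124={{p1,p7},{p3,p7},{p1,p3,p7}} V134={{p1,p6}}
components per intersection:
  V1: {{p1},{p6},{p7},{p1,p3},{p1,p6},{p1,p7},{p3,p7},{p5,p7},{p1,p3,p7}}
  V2: {{p7},{p1,p7},{p3,p7},{p5,p7},{p1,p3,p7}}
  V3: {{p2}} {{p4},{p3,p4}} {{p5},{p5,p7}} {{p6},{p1,p6}}
  V4: {{p1},{p3},{p4},{p1,p3},{p1,p6},{p1,p7},{p3,p4},{p3,p7},{p1,p3,p7}}
  V5: {{p2}}
  V12: {{p7},{p1,p7},{p3,p7},{p5,p7},{p1,p3,p7}}
  V13: {{p6},{p1,p6}} {{p5,p7}}
  V14: {{p1},{p1,p3},{p1,p6},{p1,p7},{p3,p7},{p1,p3,p7}}
  V23: {{p5,p7}}
  V24: {{p1,p7},{p3,p7},{p1,p3,p7}}
  V34: {{p4},{p3,p4}} {{p1,p6}}
  V35: {{p2}}
  V123: {{p5,p7}}
  V124: {{p1,p7},{p3,p7},{p1,p3,p7}}
  V134: {{p1,p6}}
C dims 8,9,3; δ0: rk 6, SNF 1^6; δ1: rk 3, SNF 1^3
Ȟ^0 = (8 − 6) − 0 = 2, so Ȟ^0 ≅ Z^2
Ȟ^1 = (9 − 3) − 6 = 0, so Ȟ^1 ≅ 0
Ȟ^2 = (3 − 0) − 3 = 0, so Ȟ^2 ≅ 0


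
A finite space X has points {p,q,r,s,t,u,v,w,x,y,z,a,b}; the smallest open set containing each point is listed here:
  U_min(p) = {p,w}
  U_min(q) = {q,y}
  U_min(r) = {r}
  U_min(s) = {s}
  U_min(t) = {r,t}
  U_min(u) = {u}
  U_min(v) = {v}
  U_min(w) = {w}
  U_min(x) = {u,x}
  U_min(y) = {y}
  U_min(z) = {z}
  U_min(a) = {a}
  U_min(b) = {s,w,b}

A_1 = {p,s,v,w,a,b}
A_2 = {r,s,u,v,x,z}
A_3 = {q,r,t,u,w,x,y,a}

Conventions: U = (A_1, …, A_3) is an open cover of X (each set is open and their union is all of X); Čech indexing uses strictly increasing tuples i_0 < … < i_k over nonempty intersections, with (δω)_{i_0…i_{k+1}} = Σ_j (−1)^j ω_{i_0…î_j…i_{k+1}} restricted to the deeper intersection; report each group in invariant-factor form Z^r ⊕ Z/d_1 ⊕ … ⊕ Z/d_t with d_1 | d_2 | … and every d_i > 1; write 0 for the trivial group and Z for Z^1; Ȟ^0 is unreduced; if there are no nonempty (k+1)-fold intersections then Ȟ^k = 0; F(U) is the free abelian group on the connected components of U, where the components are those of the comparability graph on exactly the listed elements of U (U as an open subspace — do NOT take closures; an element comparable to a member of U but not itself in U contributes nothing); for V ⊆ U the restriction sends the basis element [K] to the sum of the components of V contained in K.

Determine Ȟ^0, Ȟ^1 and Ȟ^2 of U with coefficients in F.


nonempty intersections:
  A12={s,v} A13={w,a} A23={r,u,x}
components per intersection:
  A1: {p,s,w,b} {v} {a}
  A2: {r} {s} {u,x} {v} {z}
  A3: {q,y} {r,t} {u,x} {w} {a}
  A12: {s} {v}
  A13: {w} {a}
  A23: {r} {u,x}
C dims 13,6; δ0: rk 6, SNF 1^6
Ȟ^0: (13−6)−0=7 ⇒ Z^7
Ȟ^1: (6−0)−6=0 ⇒ 0
Ȟ^2: (0−0)−0=0 ⇒ 0

Ȟ^0(U;F) ≅ Z^7, Ȟ^1(U;F) ≅ 0, Ȟ^2(U;F) ≅ 0


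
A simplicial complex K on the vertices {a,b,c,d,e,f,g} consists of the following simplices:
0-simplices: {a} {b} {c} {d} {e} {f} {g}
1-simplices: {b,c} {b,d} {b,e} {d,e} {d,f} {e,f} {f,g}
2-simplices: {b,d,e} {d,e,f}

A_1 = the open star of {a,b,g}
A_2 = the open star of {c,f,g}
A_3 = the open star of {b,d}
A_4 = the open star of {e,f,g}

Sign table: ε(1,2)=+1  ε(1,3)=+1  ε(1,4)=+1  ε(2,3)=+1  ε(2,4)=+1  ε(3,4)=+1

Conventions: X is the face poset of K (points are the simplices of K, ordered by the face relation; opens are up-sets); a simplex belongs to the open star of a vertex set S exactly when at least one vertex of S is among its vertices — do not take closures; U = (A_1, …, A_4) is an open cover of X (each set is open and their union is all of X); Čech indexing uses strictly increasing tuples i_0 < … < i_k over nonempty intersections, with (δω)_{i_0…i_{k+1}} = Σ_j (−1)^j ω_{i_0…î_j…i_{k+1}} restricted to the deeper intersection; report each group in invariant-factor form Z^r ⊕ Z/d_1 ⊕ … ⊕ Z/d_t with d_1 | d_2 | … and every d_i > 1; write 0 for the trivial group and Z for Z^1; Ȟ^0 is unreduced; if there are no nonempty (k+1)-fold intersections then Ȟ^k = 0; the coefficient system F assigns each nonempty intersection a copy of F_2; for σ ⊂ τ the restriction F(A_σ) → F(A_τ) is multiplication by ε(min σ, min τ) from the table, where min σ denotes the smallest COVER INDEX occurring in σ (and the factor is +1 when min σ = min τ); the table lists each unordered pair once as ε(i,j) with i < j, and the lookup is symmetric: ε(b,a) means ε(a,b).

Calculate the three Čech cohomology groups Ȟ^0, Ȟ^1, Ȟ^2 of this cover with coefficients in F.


Ȟ^0(U;F) ≅ Z/2, Ȟ^1(U;F) ≅ 0, Ȟ^2(U;F) ≅ Z/2

nerve simplices:
  A1={{a},{b},{g},{b,c},{b,d},{b,e},{f,g},{b,d,e}} A2={{c},{f},{g},{b,c},{d,f},{e,f},{f,g},{d,e,f}} A3={{b},{d},{b,c},{b,d},{b,e},{d,e},{d,f},{b,d,e},{d,e,f}} A4={{e},{f},{g},{b,e},{d,e},{d,f},{e,f},{f,g},{b,d,e},{d,e,f}}
  A12={{g},{b,c},{f,g}} A13={{b},{b,c},{b,d},{b,e},{b,d,e}} A14={{g},{b,e},{f,g},{b,d,e}} A23={{b,c},{d,f},{d,e,f}} A24={{f},{g},{d,f},{e,f},{f,g},{d,e,f}} A34={{b,e},{d,e},{d,f},{b,d,e},{d,e,f}}
  A123={{b,c}} A124={{g},{f,g}} A134={{b,e},{b,d,e}} A234={{d,f},{d,e,f}}
C dims 4,6,4; δ0: rk_F2 3; δ1: rk_F2 3
degree 0: 4−3−0 = 1 → Ȟ^0 ≅ Z/2
degree 1: 6−3−3 = 0 → Ȟ^1 ≅ 0
degree 2: 4−0−3 = 1 → Ȟ^2 ≅ Z/2


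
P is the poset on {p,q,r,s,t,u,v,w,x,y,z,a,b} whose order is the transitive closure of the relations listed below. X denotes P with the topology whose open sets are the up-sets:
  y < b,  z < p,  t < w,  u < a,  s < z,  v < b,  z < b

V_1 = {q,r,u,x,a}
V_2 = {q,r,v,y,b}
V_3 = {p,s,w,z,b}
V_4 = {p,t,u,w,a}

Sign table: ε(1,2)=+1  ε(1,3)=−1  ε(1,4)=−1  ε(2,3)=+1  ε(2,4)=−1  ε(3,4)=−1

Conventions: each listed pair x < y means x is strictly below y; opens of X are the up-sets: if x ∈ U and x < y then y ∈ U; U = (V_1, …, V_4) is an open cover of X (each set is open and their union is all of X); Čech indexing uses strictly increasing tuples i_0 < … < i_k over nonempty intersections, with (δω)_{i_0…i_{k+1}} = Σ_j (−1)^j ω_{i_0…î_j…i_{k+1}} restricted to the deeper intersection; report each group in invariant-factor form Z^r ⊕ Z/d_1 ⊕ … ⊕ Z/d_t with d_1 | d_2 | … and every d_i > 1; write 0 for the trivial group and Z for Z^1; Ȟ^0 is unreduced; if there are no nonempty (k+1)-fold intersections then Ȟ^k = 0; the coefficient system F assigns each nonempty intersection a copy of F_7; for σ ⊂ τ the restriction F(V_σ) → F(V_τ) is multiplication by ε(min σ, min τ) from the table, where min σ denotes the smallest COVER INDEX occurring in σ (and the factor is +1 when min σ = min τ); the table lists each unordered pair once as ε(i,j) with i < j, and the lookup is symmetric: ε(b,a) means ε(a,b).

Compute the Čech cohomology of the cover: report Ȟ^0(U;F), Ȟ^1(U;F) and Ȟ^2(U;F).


Ȟ^0(U;F) ≅ Z/7,  Ȟ^1(U;F) ≅ Z/7,  Ȟ^2(U;F) ≅ 0

nerve simplices:
  V12={q,r} V14={u,a} V23={b} V34={p,w}
C dims 4,4; δ0: rk_F7 3
degree 0: 4−3−0 = 1 → Ȟ^0 ≅ Z/7
degree 1: 4−0−3 = 1 → Ȟ^1 ≅ Z/7
degree 2: 0−0−0 = 0 → Ȟ^2 ≅ 0


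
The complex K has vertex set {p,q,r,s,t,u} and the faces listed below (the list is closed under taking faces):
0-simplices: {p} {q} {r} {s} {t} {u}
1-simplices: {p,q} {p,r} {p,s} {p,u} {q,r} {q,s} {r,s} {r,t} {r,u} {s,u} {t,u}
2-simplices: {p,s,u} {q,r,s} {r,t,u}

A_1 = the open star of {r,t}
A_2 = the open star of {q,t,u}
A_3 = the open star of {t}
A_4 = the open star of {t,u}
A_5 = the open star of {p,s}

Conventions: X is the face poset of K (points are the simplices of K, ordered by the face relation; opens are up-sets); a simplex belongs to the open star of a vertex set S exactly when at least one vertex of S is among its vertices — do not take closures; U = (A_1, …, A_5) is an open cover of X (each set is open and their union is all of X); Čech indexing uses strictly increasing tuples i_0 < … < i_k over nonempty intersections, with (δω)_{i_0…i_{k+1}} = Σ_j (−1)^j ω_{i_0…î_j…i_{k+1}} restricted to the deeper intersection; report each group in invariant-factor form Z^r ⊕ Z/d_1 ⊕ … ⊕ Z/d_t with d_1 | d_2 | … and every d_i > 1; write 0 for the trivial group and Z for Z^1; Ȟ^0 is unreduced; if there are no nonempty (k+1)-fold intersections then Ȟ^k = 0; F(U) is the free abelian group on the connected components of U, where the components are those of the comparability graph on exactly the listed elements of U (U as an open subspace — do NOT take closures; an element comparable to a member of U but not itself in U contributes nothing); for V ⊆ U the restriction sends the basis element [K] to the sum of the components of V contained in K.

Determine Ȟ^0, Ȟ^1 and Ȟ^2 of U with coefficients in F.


nonempty intersections:
  A1={{r},{t},{p,r},{q,r},{r,s},{r,t},{r,u},{t,u},{q,r,s},{r,t,u}} A2={{q},{t},{u},{p,q},{p,u},{q,r},{q,s},{r,t},{r,u},{s,u},{t,u},{p,s,u},{q,r,s},{r,t,u}} A3={{t},{r,t},{t,u},{r,t,u}} A4={{t},{u},{p,u},{r,t},{r,u},{s,u},{t,u},{p,s,u},{r,t,u}} A5={{p},{s},{p,q},{p,r},{p,s},{p,u},{q,s},{r,s},{s,u},{p,s,u},{q,r,s}}
  A12={{t},{q,r},{r,t},{r,u},{t,u},{q,r,s},{r,t,u}} A13={{t},{r,t},{t,u},{r,t,u}} A14={{t},{r,t},{r,u},{t,u},{r,t,u}} A15={{p,r},{r,s},{q,r,s}} A23={{t},{r,t},{t,u},{r,t,u}} A24={{t},{u},{p,u},{r,t},{r,u},{s,u},{t,u},{p,s,u},{r,t,u}} A25={{p,q},{p,u},{q,s},{s,u},{p,s,u},{q,r,s}} A34={{t},{r,t},{t,u},{r,t,u}} A45={{p,u},{s,u},{p,s,u}}
  A123={{t},{r,t},{t,u},{r,t,u}} A124={{t},{r,t},{r,u},{t,u},{r,t,u}} A125={{q,r,s}} A134={{t},{r,t},{t,u},{r,t,u}} A234={{t},{r,t},{t,u},{r,t,u}} A245={{p,u},{s,u},{p,s,u}}
  A1234={{t},{r,t},{t,u},{r,t,u}}
components per intersection:
  A1: {{r},{t},{p,r},{q,r},{r,s},{r,t},{r,u},{t,u},{q,r,s},{r,t,u}}
  A2: {{q},{p,q},{q,r},{q,s},{q,r,s}} {{t},{u},{p,u},{r,t},{r,u},{s,u},{t,u},{p,s,u},{r,t,u}}
  A3: {{t},{r,t},{t,u},{r,t,u}}
  A4: {{t},{u},{p,u},{r,t},{r,u},{s,u},{t,u},{p,s,u},{r,t,u}}
  A5: {{p},{s},{p,q},{p,r},{p,s},{p,u},{q,s},{r,s},{s,u},{p,s,u},{q,r,s}}
  A12: {{t},{r,t},{r,u},{t,u},{r,t,u}} {{q,r},{q,r,s}}
  A13: {{t},{r,t},{t,u},{r,t,u}}
  A14: {{t},{r,t},{r,u},{t,u},{r,t,u}}
  A15: {{p,r}} {{r,s},{q,r,s}}
  A23: {{t},{r,t},{t,u},{r,t,u}}
  A24: {{t},{u},{p,u},{r,t},{r,u},{s,u},{t,u},{p,s,u},{r,t,u}}
  A25: {{p,q}} {{p,u},{s,u},{p,s,u}} {{q,s},{q,r,s}}
  A34: {{t},{r,t},{t,u},{r,t,u}}
  A45: {{p,u},{s,u},{p,s,u}}
  A123: {{t},{r,t},{t,u},{r,t,u}}
  A124: {{t},{r,t},{r,u},{t,u},{r,t,u}}
  A125: {{q,r,s}}
  A134: {{t},{r,t},{t,u},{r,t,u}}
  A234: {{t},{r,t},{t,u},{r,t,u}}
  A245: {{p,u},{s,u},{p,s,u}}
  A1234: {{t},{r,t},{t,u},{r,t,u}}
C dims 6,13,6,1; δ0: rk 5, SNF 1^5; δ1: rk 5, SNF 1^5; δ2: rk 1, SNF 1^1
Ȟ^0: (6−5)−0=1 ⇒ Z
Ȟ^1: (13−5)−5=3 ⇒ Z^3
Ȟ^2: (6−1)−5=0 ⇒ 0

Ȟ^0 = Z, Ȟ^1 = Z^3, Ȟ^2 = 0


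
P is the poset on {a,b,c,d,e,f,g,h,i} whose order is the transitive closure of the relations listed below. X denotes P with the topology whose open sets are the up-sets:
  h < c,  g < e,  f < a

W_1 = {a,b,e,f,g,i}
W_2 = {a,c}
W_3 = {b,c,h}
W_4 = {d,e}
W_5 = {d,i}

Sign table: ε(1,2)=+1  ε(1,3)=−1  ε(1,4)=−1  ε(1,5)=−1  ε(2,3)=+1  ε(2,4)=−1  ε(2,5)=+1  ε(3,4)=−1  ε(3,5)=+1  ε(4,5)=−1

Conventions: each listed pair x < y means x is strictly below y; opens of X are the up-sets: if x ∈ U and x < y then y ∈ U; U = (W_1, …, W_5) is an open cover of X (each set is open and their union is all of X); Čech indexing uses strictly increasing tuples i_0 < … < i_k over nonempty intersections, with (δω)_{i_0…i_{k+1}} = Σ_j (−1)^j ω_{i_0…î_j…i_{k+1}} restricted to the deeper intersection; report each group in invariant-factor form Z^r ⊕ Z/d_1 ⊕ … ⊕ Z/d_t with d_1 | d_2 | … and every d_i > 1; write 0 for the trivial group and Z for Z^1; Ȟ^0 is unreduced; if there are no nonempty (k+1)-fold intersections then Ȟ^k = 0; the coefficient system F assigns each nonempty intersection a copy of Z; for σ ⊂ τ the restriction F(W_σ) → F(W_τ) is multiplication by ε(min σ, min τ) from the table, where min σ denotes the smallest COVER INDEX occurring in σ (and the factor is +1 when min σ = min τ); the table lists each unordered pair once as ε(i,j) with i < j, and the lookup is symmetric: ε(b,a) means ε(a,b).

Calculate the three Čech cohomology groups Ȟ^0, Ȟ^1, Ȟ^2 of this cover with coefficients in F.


cover nerve:
  W12={a} W13={b} W14={e} W15={i} W23={c} W45={d}
C dims 5,6; δ0: rk 5, SNF 1^4·2
Ȟ^0: (5−5)−0=0 ⇒ 0
Ȟ^1: (6−0)−5=1 plus torsion [2] ⇒ Z ⊕ Z/2
Ȟ^2: (0−0)−0=0 ⇒ 0

Ȟ^0 ≅ 0, Ȟ^1 ≅ Z ⊕ Z/2 and Ȟ^2 ≅ 0


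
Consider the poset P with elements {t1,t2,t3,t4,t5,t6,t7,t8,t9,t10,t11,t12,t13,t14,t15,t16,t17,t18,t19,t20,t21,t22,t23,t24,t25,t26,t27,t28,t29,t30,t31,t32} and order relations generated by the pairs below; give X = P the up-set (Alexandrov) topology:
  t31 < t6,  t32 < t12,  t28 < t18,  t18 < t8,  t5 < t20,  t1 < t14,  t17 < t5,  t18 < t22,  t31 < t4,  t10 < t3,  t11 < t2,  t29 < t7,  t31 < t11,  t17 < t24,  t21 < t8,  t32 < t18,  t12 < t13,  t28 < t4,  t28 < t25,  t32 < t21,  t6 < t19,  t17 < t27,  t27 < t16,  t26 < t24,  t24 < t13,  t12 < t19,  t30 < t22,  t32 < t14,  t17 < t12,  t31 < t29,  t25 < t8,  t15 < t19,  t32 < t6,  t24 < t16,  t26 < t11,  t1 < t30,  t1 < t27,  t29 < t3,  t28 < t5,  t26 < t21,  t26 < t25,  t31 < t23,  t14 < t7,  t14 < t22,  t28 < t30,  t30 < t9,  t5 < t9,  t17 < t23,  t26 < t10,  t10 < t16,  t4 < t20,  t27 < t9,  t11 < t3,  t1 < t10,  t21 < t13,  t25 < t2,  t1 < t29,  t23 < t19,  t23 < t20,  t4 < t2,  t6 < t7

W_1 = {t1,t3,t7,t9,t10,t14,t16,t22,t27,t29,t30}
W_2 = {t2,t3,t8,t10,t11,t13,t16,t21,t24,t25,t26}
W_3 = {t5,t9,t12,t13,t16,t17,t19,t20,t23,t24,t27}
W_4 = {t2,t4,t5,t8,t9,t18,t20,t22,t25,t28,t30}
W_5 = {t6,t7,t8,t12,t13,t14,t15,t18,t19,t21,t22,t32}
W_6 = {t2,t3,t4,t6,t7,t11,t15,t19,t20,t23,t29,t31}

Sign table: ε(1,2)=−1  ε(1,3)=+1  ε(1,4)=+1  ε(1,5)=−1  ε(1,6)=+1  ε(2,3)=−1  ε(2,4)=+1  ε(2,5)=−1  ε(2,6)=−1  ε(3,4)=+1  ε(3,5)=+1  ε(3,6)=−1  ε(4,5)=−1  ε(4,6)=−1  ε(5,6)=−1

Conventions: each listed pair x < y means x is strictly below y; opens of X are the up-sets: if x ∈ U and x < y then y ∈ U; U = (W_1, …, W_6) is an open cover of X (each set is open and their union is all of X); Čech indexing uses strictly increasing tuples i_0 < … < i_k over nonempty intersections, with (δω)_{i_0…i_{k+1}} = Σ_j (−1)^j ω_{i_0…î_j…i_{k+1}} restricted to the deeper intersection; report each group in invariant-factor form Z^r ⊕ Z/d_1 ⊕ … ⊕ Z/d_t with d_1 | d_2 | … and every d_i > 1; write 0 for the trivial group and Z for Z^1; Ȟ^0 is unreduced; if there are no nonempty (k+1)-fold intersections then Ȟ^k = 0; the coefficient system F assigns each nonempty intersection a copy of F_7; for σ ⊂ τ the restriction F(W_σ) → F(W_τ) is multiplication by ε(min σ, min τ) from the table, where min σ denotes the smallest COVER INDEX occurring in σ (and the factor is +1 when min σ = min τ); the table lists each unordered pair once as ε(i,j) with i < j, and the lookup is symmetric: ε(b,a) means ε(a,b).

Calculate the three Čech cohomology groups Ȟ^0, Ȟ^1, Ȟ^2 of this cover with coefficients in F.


Ȟ^0(U;F) ≅ 0, Ȟ^1(U;F) ≅ 0, Ȟ^2(U;F) ≅ Z/7

nerve simplices:
  W12={t3,t10,t16} W13={t9,t16,t27} W14={t9,t22,t30} W15={t7,t14,t22} W16={t3,t7,t29} W23={t13,t16,t24} W24={t2,t8,t25} W25={t8,t13,t21} W26={t2,t3,t11} W34={t5,t9,t20} W35={t12,t13,t19} W36={t19,t20,t23} W45={t8,t18,t22} W46={t2,t4,t20} W56={t6,t7,t15,t19}
  W123={t16} W126={t3} W134={t9} W145={t22} W156={t7} W235={t13} W245={t8} W246={t2} W346={t20} W356={t19}
C dims 6,15,10; δ0: rk_F7 6; δ1: rk_F7 9
degree 0: 6−6−0 = 0 → Ȟ^0 ≅ 0
degree 1: 15−9−6 = 0 → Ȟ^1 ≅ 0
degree 2: 10−0−9 = 1 → Ȟ^2 ≅ Z/7


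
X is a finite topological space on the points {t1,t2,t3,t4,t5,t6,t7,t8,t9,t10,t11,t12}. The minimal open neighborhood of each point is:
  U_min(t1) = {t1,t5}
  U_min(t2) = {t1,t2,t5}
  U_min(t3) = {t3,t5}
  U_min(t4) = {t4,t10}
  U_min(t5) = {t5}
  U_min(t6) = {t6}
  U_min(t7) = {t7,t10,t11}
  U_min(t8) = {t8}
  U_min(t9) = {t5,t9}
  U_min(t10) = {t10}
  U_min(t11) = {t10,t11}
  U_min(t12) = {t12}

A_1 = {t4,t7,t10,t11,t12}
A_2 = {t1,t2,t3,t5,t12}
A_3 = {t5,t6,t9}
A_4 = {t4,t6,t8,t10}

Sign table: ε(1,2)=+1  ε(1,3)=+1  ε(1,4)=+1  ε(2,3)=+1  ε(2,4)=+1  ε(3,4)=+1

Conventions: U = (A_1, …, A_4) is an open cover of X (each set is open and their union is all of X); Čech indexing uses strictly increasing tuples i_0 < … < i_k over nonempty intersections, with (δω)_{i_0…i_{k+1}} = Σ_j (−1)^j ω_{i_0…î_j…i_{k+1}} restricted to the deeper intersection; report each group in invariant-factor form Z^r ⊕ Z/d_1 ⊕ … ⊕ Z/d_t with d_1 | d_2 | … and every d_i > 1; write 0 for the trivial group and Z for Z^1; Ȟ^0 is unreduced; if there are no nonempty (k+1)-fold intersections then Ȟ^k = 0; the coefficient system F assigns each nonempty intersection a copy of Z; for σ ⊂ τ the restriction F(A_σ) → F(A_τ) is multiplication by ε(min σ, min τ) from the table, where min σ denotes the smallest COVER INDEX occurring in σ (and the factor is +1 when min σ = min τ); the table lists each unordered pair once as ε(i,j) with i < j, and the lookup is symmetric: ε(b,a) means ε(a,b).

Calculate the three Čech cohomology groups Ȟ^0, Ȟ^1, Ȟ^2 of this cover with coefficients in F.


intersection data:
  A12={t12} A14={t4,t10} A23={t5} A34={t6}
C dims 4,4; δ0: rk 3, SNF 1^3
Ȟ^0 = (4 − 3) − 0 = 1, so Ȟ^0 ≅ Z
Ȟ^1 = (4 − 0) − 3 = 1, so Ȟ^1 ≅ Z
Ȟ^2 = (0 − 0) − 0 = 0, so Ȟ^2 ≅ 0

Ȟ^0 = Z, Ȟ^1 = Z, Ȟ^2 = 0


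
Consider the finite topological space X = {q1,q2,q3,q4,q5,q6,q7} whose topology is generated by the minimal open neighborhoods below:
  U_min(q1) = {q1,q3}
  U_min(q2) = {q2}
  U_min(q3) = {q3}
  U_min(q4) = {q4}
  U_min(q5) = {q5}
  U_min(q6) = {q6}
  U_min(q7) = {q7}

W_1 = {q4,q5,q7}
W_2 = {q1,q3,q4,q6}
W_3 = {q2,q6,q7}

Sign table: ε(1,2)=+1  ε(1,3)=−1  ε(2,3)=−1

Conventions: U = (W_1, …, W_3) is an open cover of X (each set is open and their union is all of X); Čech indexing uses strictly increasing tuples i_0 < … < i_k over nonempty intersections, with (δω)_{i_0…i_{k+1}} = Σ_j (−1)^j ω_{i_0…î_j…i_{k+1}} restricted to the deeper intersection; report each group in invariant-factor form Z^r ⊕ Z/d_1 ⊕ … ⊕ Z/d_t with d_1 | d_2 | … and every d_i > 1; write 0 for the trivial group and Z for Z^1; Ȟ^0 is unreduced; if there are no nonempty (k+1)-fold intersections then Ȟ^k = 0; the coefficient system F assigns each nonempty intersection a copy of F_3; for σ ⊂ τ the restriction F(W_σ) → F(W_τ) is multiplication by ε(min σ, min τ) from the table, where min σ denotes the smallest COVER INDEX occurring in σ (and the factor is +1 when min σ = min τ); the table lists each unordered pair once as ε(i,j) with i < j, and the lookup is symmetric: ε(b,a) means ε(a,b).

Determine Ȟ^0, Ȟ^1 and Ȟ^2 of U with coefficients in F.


nonempty intersections:
  W12={q4} W13={q7} W23={q6}
C dims 3,3; δ0: rk_F3 2
Ȟ^0: (3−2)−0=1 ⇒ Z/3
Ȟ^1: (3−0)−2=1 ⇒ Z/3
Ȟ^2: (0−0)−0=0 ⇒ 0

Ȟ^0(U;F) ≅ Z/3,  Ȟ^1(U;F) ≅ Z/3,  Ȟ^2(U;F) ≅ 0


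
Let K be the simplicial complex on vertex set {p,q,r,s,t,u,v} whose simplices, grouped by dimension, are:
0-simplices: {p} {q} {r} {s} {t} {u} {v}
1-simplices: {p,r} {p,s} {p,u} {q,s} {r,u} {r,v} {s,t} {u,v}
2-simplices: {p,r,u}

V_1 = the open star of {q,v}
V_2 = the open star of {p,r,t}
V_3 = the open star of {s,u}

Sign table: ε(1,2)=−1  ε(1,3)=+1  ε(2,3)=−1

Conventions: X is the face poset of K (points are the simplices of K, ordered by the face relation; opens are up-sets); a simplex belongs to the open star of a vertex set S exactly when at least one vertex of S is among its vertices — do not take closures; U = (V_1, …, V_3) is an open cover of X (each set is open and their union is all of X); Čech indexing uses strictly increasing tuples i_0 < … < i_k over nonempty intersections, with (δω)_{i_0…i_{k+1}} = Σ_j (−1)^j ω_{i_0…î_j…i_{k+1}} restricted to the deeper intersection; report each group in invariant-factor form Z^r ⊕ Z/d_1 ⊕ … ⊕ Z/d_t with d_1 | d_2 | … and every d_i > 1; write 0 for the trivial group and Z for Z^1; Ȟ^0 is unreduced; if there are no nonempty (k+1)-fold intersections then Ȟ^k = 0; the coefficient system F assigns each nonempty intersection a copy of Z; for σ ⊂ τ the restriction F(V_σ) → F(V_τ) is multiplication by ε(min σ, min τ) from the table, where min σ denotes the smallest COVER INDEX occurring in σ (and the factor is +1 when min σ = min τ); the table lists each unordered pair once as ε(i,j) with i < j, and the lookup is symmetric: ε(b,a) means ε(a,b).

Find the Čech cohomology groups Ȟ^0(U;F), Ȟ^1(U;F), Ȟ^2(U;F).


Ȟ^0 = Z; Ȟ^1 = Z; Ȟ^2 = 0

nerve of the cover:
  V1={{q},{v},{q,s},{r,v},{u,v}} V2={{p},{r},{t},{p,r},{p,s},{p,u},{r,u},{r,v},{s,t},{p,r,u}} V3={{s},{u},{p,s},{p,u},{q,s},{r,u},{s,t},{u,v},{p,r,u}}
  V12={{r,v}} V13={{q,s},{u,v}} V23={{p,s},{p,u},{r,u},{s,t},{p,r,u}}
C dims 3,3; δ0: rk 2, SNF 1^2
Ȟ^0 = (3 − 2) − 0 = 1, so Ȟ^0 ≅ Z
Ȟ^1 = (3 − 0) − 2 = 1, so Ȟ^1 ≅ Z
Ȟ^2 = (0 − 0) − 0 = 0, so Ȟ^2 ≅ 0


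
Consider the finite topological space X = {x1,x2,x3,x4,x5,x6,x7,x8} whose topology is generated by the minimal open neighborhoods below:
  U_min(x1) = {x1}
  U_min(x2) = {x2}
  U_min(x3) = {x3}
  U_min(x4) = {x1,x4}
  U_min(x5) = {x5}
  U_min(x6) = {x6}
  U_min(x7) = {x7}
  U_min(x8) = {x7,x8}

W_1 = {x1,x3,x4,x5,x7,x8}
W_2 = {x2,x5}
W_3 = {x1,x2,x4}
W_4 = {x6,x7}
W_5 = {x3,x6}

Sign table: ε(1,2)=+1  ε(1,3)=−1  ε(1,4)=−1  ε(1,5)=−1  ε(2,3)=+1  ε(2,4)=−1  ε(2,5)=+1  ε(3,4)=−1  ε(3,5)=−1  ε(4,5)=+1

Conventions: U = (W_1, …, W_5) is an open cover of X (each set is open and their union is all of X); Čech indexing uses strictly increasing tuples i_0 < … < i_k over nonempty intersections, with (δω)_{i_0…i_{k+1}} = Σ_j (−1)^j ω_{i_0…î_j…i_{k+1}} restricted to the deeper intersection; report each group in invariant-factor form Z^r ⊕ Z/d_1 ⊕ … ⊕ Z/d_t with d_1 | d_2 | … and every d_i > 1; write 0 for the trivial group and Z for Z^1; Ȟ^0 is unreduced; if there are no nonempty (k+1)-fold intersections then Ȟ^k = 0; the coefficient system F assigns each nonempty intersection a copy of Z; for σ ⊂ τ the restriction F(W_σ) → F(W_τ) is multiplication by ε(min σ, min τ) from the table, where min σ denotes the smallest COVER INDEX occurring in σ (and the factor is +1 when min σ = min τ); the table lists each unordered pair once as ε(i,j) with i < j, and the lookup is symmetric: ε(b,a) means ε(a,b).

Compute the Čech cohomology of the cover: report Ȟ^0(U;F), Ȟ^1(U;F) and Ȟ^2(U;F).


nonempty intersections:
  W12={x5} W13={x1,x4} W14={x7} W15={x3} W23={x2} W45={x6}
C dims 5,6; δ0: rk 5, SNF 1^4·2
Ȟ^0: (5−5)−0=0 ⇒ 0
Ȟ^1: (6−0)−5=1 plus torsion [2] ⇒ Z ⊕ Z/2
Ȟ^2: (0−0)−0=0 ⇒ 0

Ȟ^0 ≅ 0, Ȟ^1 ≅ Z ⊕ Z/2, Ȟ^2 ≅ 0


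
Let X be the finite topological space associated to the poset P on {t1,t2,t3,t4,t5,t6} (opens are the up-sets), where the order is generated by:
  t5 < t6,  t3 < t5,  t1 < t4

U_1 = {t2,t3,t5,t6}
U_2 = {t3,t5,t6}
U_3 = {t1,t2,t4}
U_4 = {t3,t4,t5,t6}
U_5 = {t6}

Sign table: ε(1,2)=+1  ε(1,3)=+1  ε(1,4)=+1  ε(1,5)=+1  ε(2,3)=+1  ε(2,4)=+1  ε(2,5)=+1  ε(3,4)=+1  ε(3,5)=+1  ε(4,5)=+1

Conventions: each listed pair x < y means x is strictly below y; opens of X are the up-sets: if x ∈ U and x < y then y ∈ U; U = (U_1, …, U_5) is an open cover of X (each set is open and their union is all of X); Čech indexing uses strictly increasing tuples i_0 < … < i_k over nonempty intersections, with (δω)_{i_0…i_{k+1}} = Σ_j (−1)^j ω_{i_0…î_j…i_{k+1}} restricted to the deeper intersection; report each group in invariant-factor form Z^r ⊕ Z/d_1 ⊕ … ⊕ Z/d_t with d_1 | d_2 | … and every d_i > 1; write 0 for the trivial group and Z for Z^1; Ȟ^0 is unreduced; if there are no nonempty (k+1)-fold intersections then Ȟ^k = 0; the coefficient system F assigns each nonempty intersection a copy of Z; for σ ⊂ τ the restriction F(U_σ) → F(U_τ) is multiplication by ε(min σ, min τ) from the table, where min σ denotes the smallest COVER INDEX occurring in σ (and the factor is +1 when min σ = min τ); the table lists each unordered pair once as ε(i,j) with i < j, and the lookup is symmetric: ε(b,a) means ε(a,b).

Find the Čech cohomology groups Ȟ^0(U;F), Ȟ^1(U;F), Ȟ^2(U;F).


Ȟ^0(U;F) ≅ Z; Ȟ^1(U;F) ≅ Z; Ȟ^2(U;F) ≅ 0

nonempty overlaps:
  U12={t3,t5,t6} U13={t2} U14={t3,t5,t6} U15={t6} U24={t3,t5,t6} U25={t6} U34={t4} U45={t6}
  U124={t3,t5,t6} U125={t6} U145={t6} U245={t6}
  U1245={t6}
C dims 5,8,4,1; δ0: rk 4, SNF 1^4; δ1: rk 3, SNF 1^3; δ2: rk 1, SNF 1^1
degree 0: 5−4−0 = 1 → Ȟ^0 ≅ Z
degree 1: 8−3−4 = 1 → Ȟ^1 ≅ Z
degree 2: 4−1−3 = 0 → Ȟ^2 ≅ 0


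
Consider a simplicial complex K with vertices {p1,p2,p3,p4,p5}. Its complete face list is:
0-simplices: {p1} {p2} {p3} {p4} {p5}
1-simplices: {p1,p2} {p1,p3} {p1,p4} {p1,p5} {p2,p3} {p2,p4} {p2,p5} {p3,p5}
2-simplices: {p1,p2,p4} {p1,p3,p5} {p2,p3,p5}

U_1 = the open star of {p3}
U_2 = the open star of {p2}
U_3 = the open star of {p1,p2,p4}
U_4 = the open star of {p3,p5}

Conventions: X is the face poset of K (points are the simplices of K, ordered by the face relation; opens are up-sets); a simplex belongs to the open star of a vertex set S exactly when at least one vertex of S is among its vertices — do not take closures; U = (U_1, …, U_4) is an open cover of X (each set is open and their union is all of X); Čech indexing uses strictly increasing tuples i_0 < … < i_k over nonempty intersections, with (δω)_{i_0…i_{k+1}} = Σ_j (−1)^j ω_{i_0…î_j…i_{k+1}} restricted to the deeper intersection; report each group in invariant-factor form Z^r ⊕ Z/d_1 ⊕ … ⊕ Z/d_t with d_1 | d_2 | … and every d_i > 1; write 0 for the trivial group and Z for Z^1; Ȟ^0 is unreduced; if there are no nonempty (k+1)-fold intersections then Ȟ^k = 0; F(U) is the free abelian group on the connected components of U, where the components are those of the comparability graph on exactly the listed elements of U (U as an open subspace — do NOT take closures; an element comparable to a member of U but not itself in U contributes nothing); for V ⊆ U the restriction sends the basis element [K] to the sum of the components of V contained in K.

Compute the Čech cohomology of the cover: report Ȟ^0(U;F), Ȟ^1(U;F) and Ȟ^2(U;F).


nerve of the cover:
  U1={{p3},{p1,p3},{p2,p3},{p3,p5},{p1,p3,p5},{p2,p3,p5}} U2={{p2},{p1,p2},{p2,p3},{p2,p4},{p2,p5},{p1,p2,p4},{p2,p3,p5}} U3={{p1},{p2},{p4},{p1,p2},{p1,p3},{p1,p4},{p1,p5},{p2,p3},{p2,p4},{p2,p5},{p1,p2,p4},{p1,p3,p5},{p2,p3,p5}} U4={{p3},{p5},{p1,p3},{p1,p5},{p2,p3},{p2,p5},{p3,p5},{p1,p3,p5},{p2,p3,p5}}
  U12={{p2,p3},{p2,p3,p5}} U13={{p1,p3},{p2,p3},{p1,p3,p5},{p2,p3,p5}} U14={{p3},{p1,p3},{p2,p3},{p3,p5},{p1,p3,p5},{p2,p3,p5}} U23={{p2},{p1,p2},{p2,p3},{p2,p4},{p2,p5},{p1,p2,p4},{p2,p3,p5}} U24={{p2,p3},{p2,p5},{p2,p3,p5}} U34={{p1,p3},{p1,p5},{p2,p3},{p2,p5},{p1,p3,p5},{p2,p3,p5}}
  U123={{p2,p3},{p2,p3,p5}} U124={{p2,p3},{p2,p3,p5}} U134={{p1,p3},{p2,p3},{p1,p3,p5},{p2,p3,p5}} U234={{p2,p3},{p2,p5},{p2,p3,p5}}
  U1234={{p2,p3},{p2,p3,p5}}
components per intersection:
  U1: {{p3},{p1,p3},{p2,p3},{p3,p5},{p1,p3,p5},{p2,p3,p5}}
  U2: {{p2},{p1,p2},{p2,p3},{p2,p4},{p2,p5},{p1,p2,p4},{p2,p3,p5}}
  U3: {{p1},{p2},{p4},{p1,p2},{p1,p3},{p1,p4},{p1,p5},{p2,p3},{p2,p4},{p2,p5},{p1,p2,p4},{p1,p3,p5},{p2,p3,p5}}
  U4: {{p3},{p5},{p1,p3},{p1,p5},{p2,p3},{p2,p5},{p3,p5},{p1,p3,p5},{p2,p3,p5}}
  U12: {{p2,p3},{p2,p3,p5}}
  U13: {{p1,p3},{p1,p3,p5}} {{p2,p3},{p2,p3,p5}}
  U14: {{p3},{p1,p3},{p2,p3},{p3,p5},{p1,p3,p5},{p2,p3,p5}}
  U23: {{p2},{p1,p2},{p2,p3},{p2,p4},{p2,p5},{p1,p2,p4},{p2,p3,p5}}
  U24: {{p2,p3},{p2,p5},{p2,p3,p5}}
  U34: {{p1,p3},{p1,p5},{p1,p3,p5}} {{p2,p3},{p2,p5},{p2,p3,p5}}
  U123: {{p2,p3},{p2,p3,p5}}
  U124: {{p2,p3},{p2,p3,p5}}
  U134: {{p1,p3},{p1,p3,p5}} {{p2,p3},{p2,p3,p5}}
  U234: {{p2,p3},{p2,p5},{p2,p3,p5}}
  U1234: {{p2,p3},{p2,p3,p5}}
C dims 4,8,5,1; δ0: rk 3, SNF 1^3; δ1: rk 4, SNF 1^4; δ2: rk 1, SNF 1^1
Ȟ^0 = (4 − 3) − 0 = 1, so Ȟ^0 ≅ Z
Ȟ^1 = (8 − 4) − 3 = 1, so Ȟ^1 ≅ Z
Ȟ^2 = (5 − 1) − 4 = 0, so Ȟ^2 ≅ 0

Ȟ^0(U;F) ≅ Z; Ȟ^1(U;F) ≅ Z; Ȟ^2(U;F) ≅ 0


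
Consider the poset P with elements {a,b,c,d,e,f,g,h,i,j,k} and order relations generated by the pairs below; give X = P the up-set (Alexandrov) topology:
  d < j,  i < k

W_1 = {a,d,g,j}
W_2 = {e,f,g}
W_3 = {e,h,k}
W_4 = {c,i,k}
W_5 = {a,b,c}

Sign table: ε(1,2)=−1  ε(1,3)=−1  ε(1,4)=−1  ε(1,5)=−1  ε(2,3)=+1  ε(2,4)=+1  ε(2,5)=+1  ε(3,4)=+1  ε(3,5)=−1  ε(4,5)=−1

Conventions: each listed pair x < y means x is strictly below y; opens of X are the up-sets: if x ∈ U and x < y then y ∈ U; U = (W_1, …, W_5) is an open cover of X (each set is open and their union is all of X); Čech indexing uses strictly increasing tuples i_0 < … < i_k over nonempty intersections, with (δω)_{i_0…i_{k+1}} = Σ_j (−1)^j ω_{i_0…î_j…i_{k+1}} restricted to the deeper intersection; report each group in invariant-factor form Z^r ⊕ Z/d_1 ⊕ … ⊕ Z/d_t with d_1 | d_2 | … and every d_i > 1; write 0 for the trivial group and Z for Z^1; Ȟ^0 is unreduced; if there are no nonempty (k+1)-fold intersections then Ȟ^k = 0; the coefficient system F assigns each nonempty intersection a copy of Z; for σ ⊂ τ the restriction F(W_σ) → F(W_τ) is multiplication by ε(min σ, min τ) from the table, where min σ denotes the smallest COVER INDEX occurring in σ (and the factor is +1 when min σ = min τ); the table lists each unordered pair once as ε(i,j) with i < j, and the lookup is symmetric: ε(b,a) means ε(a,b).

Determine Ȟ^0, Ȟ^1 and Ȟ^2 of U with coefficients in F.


Ȟ^0(U;F) ≅ 0, Ȟ^1(U;F) ≅ Z/2, Ȟ^2(U;F) ≅ 0

nerve of the cover:
  W12={g} W15={a} W23={e} W34={k} W45={c}
C dims 5,5; δ0: rk 5, SNF 1^4·2
Ȟ^0 = (5 − 5) − 0 = 0, so Ȟ^0 ≅ 0
Ȟ^1 = (5 − 0) − 5 = 0 plus torsion [2], so Ȟ^1 ≅ Z/2
Ȟ^2 = (0 − 0) − 0 = 0, so Ȟ^2 ≅ 0


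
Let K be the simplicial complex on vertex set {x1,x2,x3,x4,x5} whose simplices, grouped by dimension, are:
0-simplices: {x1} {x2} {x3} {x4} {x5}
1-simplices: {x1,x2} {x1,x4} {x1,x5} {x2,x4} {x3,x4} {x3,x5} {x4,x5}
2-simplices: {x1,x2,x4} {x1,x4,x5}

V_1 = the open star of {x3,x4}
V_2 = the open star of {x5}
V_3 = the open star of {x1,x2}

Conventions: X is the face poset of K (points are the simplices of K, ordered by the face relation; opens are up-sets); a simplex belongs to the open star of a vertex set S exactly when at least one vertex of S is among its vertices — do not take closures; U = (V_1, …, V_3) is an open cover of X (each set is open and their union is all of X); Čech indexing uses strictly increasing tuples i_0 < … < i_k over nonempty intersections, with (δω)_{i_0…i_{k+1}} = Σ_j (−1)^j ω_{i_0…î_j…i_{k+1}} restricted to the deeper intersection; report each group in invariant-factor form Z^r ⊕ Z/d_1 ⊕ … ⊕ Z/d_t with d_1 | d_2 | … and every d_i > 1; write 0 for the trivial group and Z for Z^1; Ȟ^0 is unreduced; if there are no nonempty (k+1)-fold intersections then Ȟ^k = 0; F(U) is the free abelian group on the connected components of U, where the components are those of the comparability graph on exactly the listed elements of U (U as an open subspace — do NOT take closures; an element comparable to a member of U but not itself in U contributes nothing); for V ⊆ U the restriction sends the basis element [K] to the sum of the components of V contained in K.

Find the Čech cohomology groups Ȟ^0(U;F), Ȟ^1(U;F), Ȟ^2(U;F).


Ȟ^0 ≅ Z,  Ȟ^1 ≅ Z,  Ȟ^2 ≅ 0

nerve simplices:
  V1={{x3},{x4},{x1,x4},{x2,x4},{x3,x4},{x3,x5},{x4,x5},{x1,x2,x4},{x1,x4,x5}} V2={{x5},{x1,x5},{x3,x5},{x4,x5},{x1,x4,x5}} V3={{x1},{x2},{x1,x2},{x1,x4},{x1,x5},{x2,x4},{x1,x2,x4},{x1,x4,x5}}
  V12={{x3,x5},{x4,x5},{x1,x4,x5}} V13={{x1,x4},{x2,x4},{x1,x2,x4},{x1,x4,x5}} V23={{x1,x5},{x1,x4,x5}}
  V123={{x1,x4,x5}}
components per intersection:
  V1: {{x3},{x4},{x1,x4},{x2,x4},{x3,x4},{x3,x5},{x4,x5},{x1,x2,x4},{x1,x4,x5}}
  V2: {{x5},{x1,x5},{x3,x5},{x4,x5},{x1,x4,x5}}
  V3: {{x1},{x2},{x1,x2},{x1,x4},{x1,x5},{x2,x4},{x1,x2,x4},{x1,x4,x5}}
  V12: {{x3,x5}} {{x4,x5},{x1,x4,x5}}
  V13: {{x1,x4},{x2,x4},{x1,x2,x4},{x1,x4,x5}}
  V23: {{x1,x5},{x1,x4,x5}}
  V123: {{x1,x4,x5}}
C dims 3,4,1; δ0: rk 2, SNF 1^2; δ1: rk 1, SNF 1^1
degree 0: 3−2−0 = 1 → Ȟ^0 ≅ Z
degree 1: 4−1−2 = 1 → Ȟ^1 ≅ Z
degree 2: 1−0−1 = 0 → Ȟ^2 ≅ 0
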